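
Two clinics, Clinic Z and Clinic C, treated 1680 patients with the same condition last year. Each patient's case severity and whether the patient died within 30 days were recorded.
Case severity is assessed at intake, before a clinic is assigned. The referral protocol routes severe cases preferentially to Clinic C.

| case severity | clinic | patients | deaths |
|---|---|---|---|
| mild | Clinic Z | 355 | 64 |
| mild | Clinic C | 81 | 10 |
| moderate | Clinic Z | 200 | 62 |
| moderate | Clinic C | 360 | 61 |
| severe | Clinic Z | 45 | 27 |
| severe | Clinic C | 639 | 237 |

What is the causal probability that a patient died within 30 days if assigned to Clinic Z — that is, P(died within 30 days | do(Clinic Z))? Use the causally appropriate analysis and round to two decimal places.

0.39

Within every case severity level Clinic C has the lower rate, yet pooled Clinic Z does — Simpson's reversal.
Case severity differs across clinics for reasons unrelated to any effect of the clinic itself, and it separately predicts the outcome — a classic confounder. We must compare within case severity levels.
Standardising Clinic Z to the population case severity mix: 0.260·64/355 + 0.333·62/200 + 0.407·27/45 = 0.394.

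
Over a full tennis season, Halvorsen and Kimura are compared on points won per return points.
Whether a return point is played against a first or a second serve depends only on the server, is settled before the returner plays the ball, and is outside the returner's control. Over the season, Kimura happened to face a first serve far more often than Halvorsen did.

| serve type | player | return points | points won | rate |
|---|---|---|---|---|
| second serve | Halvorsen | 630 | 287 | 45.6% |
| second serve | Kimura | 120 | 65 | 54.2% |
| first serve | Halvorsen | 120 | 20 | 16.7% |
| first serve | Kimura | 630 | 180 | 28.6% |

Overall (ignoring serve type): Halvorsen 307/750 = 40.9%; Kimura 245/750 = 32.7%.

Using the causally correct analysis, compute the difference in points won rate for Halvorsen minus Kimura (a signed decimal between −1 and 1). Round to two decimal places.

The imbalance in serve type arose from how return points were allocated, not from anything the player did; and serve type independently affects the outcome. The pooled gap is confounded — condition on serve type.
Adjusting over the population distribution of serve type: 0.500·(0.456−0.542) + 0.500·(0.167−0.286) = -0.103.

-0.10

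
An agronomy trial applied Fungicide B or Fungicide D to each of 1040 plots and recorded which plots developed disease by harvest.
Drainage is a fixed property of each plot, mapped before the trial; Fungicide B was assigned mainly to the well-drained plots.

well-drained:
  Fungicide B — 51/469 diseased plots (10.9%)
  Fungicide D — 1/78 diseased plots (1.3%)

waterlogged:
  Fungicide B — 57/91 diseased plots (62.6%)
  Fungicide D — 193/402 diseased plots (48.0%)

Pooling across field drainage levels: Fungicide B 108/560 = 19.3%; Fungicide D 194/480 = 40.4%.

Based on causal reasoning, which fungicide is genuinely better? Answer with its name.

Fungicide D

Fungicide D is lower inside every field drainage stratum but Fungicide B is lower in aggregate. Whether to stratify depends on how field drainage relates to the fungicide.
Here field drainage is a common cause — it drives both which fungicide a case falls under and the outcome. The crude comparison mixes populations; the stratum-specific rates are the causally relevant ones.
Within each level — well-drained: 10.9% vs 1.3%; waterlogged: 62.6% vs 48.0% — Fungicide D is lower every time.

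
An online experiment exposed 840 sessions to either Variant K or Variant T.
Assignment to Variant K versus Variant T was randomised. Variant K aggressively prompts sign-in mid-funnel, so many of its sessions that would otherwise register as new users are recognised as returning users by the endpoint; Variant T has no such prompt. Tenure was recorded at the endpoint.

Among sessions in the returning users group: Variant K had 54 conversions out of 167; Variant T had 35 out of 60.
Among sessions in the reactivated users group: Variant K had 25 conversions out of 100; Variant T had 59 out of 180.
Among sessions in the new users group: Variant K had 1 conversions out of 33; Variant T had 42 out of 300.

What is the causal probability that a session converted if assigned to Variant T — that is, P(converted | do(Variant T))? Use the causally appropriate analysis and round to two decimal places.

Within every user tenure level Variant T has the higher rate, yet pooled Variant K does — Simpson's reversal.
User tenure lies on the pathway variant → user tenure → outcome, so adjusting for it blocks the indirect effect. For the total causal effect of variant, use the unadjusted pooled rates.
So P(outcome | do(Variant T)) is just the pooled rate for Variant T: 136/540 = 0.252.

0.25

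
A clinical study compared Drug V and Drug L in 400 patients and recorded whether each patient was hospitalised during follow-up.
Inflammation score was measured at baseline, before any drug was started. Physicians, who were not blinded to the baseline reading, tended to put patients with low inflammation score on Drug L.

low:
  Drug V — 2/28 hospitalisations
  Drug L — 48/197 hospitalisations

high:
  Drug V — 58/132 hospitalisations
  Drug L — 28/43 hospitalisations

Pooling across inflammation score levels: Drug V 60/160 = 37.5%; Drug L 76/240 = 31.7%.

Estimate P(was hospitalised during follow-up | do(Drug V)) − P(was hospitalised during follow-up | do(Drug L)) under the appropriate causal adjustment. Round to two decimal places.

-0.19

The inflammation score-specific comparison favours Drug V throughout, but the pooled figures favour Drug L. The question is whether to condition on inflammation score.
Since inflammation score is a pre-existing factor (not a product of the drug) and it affects the outcome on its own, it is a confounder. The stratified rates, not the pooled rate, identify the causal effect.
Adjusting over the population distribution of inflammation score: 0.562·(0.071−0.244) + 0.438·(0.439−0.651) = -0.190.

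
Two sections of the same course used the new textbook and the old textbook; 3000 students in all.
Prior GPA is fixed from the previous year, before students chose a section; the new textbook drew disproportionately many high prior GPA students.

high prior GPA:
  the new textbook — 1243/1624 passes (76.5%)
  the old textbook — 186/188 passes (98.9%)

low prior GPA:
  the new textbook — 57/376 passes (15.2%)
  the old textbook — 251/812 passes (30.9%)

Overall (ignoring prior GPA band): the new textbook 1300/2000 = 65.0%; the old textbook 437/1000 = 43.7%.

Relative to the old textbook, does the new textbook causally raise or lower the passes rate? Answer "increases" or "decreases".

decreases

Within every prior GPA band level the old textbook has the higher rate, yet pooled the new textbook does — Simpson's reversal.
Prior GPA band satisfies the back-door criterion: it is not a descendant of the teaching method, and it blocks the spurious path from teaching method to outcome. Adjusting for it (i.e., using the within-prior GPA band rates) gives the causal effect.
Within each level — high prior GPA: 76.5% vs 98.9%; low prior GPA: 15.2% vs 30.9% — the old textbook is higher every time.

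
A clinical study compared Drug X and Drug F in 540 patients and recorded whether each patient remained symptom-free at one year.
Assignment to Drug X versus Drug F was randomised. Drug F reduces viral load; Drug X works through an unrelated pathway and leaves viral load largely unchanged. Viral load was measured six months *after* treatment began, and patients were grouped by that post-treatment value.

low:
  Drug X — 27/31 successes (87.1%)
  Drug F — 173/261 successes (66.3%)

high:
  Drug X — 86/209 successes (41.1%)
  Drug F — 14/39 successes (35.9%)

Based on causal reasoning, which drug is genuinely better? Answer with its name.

Within every viral load level Drug X has the higher rate, yet pooled Drug F does — Simpson's reversal.
Viral load here is a post-treatment variable shaped by the drug; conditioning on it would introduce bias rather than remove it. The overall comparison is the causal one.
Pooled: Drug X 47.1% vs Drug F 62.3%; Drug F is higher overall.

Drug F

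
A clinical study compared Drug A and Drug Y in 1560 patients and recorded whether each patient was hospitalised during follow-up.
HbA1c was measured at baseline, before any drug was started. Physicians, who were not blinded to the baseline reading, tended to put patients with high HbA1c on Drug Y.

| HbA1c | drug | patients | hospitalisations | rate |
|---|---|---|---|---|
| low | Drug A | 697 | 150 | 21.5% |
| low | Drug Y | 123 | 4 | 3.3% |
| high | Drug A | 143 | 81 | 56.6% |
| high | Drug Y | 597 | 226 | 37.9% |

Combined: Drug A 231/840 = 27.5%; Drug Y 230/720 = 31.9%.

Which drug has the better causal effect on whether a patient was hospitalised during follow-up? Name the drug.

Drug Y

Nothing the drug does changes HbA1c; the imbalance is an allocation artefact. With HbA1c also predicting the outcome, the pooled figure is confounded, and the within-stratum comparison is the causal one.
Within each level — low: 21.5% vs 3.3%; high: 56.6% vs 37.9% — Drug Y is lower every time.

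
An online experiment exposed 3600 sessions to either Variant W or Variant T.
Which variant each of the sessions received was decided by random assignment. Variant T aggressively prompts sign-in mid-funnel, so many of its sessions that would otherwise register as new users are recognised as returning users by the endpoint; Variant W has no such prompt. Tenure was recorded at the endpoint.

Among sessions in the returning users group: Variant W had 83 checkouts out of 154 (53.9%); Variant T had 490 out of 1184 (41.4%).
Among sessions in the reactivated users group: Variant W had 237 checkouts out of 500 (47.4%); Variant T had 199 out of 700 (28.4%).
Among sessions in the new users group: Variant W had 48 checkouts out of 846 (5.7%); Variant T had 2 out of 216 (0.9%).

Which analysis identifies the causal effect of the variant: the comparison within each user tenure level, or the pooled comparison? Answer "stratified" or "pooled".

Within every user tenure level Variant W has the higher rate, yet pooled Variant T does — Simpson's reversal.
User tenure here is a post-treatment variable shaped by the variant; conditioning on it would introduce bias rather than remove it. The overall comparison is the causal one.
Pooled: Variant W 24.5% vs Variant T 32.9%; Variant T is higher overall.

pooled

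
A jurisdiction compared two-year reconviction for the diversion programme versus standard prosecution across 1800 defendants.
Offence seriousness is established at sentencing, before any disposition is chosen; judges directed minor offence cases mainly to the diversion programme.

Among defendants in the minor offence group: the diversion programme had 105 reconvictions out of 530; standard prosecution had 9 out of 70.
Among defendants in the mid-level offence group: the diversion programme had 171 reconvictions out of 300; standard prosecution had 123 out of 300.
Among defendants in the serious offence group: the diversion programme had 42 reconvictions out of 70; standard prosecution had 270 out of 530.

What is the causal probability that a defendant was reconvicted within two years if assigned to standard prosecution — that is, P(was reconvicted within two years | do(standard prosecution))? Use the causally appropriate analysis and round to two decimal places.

0.35

The imbalance in offence seriousness arose from how defendants were allocated, not from anything the disposition did; and offence seriousness independently affects the outcome. The pooled gap is confounded — condition on offence seriousness.
Standardising standard prosecution to the population offence seriousness mix: 0.333·9/70 + 0.333·123/300 + 0.333·270/530 = 0.349.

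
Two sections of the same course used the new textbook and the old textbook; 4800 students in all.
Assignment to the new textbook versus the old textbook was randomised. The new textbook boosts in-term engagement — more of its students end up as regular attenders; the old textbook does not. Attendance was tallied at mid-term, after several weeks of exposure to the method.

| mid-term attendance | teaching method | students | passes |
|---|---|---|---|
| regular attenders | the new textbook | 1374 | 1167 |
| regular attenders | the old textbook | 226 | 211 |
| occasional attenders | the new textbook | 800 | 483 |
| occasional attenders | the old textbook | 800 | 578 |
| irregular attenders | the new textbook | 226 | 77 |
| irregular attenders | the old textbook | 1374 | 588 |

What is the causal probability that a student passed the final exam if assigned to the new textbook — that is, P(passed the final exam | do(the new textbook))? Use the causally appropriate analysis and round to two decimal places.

Mid-term attendance is downstream of the teaching method. One should not condition on a consequence of treatment, so the overall rates are the right comparison.
So P(outcome | do(the new textbook)) is just the pooled rate for the new textbook: 1727/2400 = 0.720.

0.72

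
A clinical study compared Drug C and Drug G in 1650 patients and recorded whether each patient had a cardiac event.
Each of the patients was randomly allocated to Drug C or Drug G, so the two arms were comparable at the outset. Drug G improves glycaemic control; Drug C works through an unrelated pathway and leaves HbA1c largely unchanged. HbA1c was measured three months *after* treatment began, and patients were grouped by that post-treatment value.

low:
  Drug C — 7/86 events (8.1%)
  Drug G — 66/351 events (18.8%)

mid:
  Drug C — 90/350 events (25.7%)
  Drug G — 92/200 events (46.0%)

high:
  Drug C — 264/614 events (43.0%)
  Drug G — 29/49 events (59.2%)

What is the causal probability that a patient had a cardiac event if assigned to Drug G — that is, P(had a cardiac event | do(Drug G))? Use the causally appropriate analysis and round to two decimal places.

0.31

HbA1c is recorded after the drug and is itself shifted by it — it sits on the causal path from drug to outcome. Conditioning on a mediator would strip out part of the effect we want; the pooled comparison gives the total causal effect.
So P(outcome | do(Drug G)) is just the pooled rate for Drug G: 187/600 = 0.312.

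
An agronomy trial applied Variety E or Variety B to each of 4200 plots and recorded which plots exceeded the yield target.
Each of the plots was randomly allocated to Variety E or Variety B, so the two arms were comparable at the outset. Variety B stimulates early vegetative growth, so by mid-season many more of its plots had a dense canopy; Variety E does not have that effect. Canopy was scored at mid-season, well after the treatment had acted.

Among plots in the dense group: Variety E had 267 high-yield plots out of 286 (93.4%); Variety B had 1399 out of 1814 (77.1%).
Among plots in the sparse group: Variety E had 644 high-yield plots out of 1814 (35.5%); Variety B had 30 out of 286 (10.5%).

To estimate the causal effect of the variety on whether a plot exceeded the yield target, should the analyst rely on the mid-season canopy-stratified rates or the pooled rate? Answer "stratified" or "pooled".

The mid-season canopy-specific comparison favours Variety E throughout, but the pooled figures favour Variety B. The question is whether to condition on mid-season canopy.
Stratifying would compare varietys among plots the varietys themselves sorted into mid-season canopy groups — a form of selection on an intermediate. The unconditioned pooled rates give the total causal effect.
Pooled: Variety E 43.4% vs Variety B 68.0%; Variety B is higher overall.

pooled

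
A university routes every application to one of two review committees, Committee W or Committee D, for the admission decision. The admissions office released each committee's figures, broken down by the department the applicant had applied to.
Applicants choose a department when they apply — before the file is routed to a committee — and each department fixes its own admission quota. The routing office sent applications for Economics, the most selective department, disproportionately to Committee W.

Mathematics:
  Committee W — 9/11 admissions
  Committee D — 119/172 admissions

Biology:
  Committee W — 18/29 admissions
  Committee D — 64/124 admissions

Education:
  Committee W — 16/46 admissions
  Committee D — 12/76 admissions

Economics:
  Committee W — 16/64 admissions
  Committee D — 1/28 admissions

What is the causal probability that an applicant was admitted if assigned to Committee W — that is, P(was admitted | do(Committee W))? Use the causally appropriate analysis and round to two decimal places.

0.56

Committee W is higher inside every department stratum but Committee D is higher in aggregate. Whether to stratify depends on how department relates to the review committee.
Department satisfies the back-door criterion: it is not a descendant of the review committee, and it blocks the spurious path from review committee to outcome. Adjusting for it (i.e., using the within-department rates) gives the causal effect.
Standardising Committee W to the population department mix: 0.333·9/11 + 0.278·18/29 + 0.222·16/46 + 0.167·16/64 = 0.564.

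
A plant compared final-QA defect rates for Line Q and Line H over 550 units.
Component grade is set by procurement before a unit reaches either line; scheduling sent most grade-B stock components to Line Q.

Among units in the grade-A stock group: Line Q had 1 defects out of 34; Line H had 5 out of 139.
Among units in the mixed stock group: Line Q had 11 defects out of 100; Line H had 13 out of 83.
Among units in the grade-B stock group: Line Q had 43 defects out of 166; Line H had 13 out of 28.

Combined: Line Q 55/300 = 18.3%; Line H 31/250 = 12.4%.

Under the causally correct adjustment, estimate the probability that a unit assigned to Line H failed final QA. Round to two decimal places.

0.23

Here component grade is a common cause — it drives both which line a case falls under and the outcome. The crude comparison mixes populations; the stratum-specific rates are the causally relevant ones.
Standardising Line H to the population component grade mix: 0.315·5/139 + 0.333·13/83 + 0.353·13/28 = 0.227.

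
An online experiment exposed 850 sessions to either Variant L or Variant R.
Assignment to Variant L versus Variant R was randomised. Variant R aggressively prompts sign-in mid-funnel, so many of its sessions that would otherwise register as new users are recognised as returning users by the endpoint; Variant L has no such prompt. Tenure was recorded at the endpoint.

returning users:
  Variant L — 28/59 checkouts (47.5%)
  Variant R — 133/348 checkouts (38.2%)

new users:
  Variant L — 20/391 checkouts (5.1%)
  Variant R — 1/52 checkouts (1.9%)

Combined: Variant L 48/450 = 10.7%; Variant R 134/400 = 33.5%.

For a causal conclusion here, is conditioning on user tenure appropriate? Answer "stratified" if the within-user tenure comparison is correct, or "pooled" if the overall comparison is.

pooled

The distribution of user tenure is itself part of what the variant does — it is an intermediate outcome. Holding it fixed would remove that part of the effect; the total effect is the pooled difference.
Pooled: Variant L 10.7% vs Variant R 33.5%; Variant R is higher overall.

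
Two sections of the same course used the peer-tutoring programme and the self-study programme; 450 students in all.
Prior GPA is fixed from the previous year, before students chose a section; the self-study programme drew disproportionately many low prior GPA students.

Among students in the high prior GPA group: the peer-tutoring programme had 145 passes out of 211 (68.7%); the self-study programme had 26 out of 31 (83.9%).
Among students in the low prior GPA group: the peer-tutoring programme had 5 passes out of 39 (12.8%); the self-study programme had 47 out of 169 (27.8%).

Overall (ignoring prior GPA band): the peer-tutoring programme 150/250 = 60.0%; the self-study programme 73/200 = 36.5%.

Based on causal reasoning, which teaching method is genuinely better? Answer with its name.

The imbalance in prior GPA band arose from how students were allocated, not from anything the teaching method did; and prior GPA band independently affects the outcome. The pooled gap is confounded — condition on prior GPA band.
Within each level — high prior GPA: 68.7% vs 83.9%; low prior GPA: 12.8% vs 27.8% — the self-study programme is higher every time.

the self-study programme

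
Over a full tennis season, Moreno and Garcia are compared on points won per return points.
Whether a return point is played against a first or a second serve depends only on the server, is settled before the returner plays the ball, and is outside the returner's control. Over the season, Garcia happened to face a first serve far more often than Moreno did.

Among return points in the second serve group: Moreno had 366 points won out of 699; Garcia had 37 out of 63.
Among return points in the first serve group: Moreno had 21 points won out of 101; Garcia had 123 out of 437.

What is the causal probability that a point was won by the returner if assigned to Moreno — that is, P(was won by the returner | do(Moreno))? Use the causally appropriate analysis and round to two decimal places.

The imbalance in serve type arose from how return points were allocated, not from anything the player did; and serve type independently affects the outcome. The pooled gap is confounded — condition on serve type.
Standardising Moreno to the population serve type mix: 0.586·366/699 + 0.414·21/101 = 0.393.

0.39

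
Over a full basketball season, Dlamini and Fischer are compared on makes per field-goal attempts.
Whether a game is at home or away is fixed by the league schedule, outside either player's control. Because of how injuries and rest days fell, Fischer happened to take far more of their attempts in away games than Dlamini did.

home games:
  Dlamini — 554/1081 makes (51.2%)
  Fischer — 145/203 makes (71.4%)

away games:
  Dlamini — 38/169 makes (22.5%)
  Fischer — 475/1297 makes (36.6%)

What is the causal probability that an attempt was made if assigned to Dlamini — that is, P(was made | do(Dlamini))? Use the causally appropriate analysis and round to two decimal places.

Within every game venue level Fischer has the higher rate, yet pooled Dlamini does — Simpson's reversal.
Here game venue is a common cause — it drives both which player a case falls under and the outcome. The crude comparison mixes populations; the stratum-specific rates are the causally relevant ones.
Standardising Dlamini to the population game venue mix: 0.467·554/1081 + 0.533·38/169 = 0.359.

0.36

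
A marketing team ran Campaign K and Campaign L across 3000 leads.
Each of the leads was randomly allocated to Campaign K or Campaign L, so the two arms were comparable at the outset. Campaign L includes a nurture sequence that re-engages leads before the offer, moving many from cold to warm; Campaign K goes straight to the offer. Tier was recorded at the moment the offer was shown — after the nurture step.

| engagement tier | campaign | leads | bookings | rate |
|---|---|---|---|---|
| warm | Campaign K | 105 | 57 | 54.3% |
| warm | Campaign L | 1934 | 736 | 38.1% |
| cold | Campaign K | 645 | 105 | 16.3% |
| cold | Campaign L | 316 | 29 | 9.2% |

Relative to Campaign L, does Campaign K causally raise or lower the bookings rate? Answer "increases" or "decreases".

The stratified and pooled comparisons disagree (Campaign K wins within each engagement tier; Campaign L wins overall), so the answer turns on the causal role of engagement tier.
Because the campaign influences engagement tier, engagement tier is a post-treatment mediator, not a confounder. Stratifying on it would bias the estimate; the causal effect is the crude pooled difference.
Pooled: Campaign K 21.6% vs Campaign L 34.0%; Campaign L is higher overall.

decreases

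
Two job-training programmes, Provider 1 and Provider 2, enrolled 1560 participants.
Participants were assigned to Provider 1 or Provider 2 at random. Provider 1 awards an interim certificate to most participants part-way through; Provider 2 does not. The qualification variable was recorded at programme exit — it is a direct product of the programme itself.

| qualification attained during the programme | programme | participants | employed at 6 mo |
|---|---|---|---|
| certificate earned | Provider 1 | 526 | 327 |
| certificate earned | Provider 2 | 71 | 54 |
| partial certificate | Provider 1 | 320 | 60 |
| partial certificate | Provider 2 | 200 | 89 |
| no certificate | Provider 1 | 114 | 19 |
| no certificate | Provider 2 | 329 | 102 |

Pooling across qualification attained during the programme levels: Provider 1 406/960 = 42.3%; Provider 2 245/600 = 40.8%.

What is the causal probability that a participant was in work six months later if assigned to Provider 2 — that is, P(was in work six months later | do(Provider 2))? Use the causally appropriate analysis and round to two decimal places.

0.41

Provider 2 is higher inside every qualification attained during the programme stratum but Provider 1 is higher in aggregate. Whether to stratify depends on how qualification attained during the programme relates to the programme.
Qualification attained during the programme is downstream of the programme. One should not condition on a consequence of treatment, so the overall rates are the right comparison.
So P(outcome | do(Provider 2)) is just the pooled rate for Provider 2: 245/600 = 0.408.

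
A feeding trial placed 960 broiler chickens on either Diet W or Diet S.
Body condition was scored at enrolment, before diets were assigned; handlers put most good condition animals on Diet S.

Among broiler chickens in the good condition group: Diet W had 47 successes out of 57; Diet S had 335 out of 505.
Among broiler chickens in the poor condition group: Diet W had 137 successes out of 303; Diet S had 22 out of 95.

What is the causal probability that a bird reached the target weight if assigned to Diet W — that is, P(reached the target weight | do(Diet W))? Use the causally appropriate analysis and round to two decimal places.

Diet W is higher inside every starting body condition stratum but Diet S is higher in aggregate. Whether to stratify depends on how starting body condition relates to the diet.
Starting body condition is set before the diet has any effect — it is not caused by the diet — and it independently drives the outcome. That makes it a confounder, so the causal comparison is within starting body condition levels.
Standardising Diet W to the population starting body condition mix: 0.585·47/57 + 0.415·137/303 = 0.670.

0.67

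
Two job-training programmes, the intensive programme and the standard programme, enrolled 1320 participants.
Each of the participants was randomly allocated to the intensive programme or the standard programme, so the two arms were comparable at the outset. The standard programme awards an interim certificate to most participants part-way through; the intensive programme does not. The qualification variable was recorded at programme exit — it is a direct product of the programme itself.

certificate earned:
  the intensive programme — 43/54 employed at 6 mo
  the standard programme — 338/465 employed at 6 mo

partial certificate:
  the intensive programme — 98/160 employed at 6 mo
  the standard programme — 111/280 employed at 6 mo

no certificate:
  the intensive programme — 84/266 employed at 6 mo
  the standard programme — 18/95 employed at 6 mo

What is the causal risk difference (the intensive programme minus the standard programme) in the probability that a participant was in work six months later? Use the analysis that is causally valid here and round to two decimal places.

Within every qualification attained during the programme level the intensive programme has the higher rate, yet pooled the standard programme does — Simpson's reversal.
Qualification attained during the programme is downstream of the programme. One should not condition on a consequence of treatment, so the overall rates are the right comparison.
The causal difference is the pooled difference: 0.469 − 0.556 = -0.087.

-0.09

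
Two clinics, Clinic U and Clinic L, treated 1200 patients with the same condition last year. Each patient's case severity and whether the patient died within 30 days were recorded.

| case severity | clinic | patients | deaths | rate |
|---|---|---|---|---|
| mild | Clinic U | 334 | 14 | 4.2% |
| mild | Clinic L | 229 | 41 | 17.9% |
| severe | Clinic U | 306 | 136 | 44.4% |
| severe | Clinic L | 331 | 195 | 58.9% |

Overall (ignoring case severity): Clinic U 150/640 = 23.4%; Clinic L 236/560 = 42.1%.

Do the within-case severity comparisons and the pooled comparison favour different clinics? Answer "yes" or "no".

no

Within each case severity level (mild 4.2% vs 17.9%; severe 44.4% vs 58.9%), Clinic U has the lower rate every time. Pooled: 23.4% vs 42.1% — Clinic U has the lower rate overall. They agree.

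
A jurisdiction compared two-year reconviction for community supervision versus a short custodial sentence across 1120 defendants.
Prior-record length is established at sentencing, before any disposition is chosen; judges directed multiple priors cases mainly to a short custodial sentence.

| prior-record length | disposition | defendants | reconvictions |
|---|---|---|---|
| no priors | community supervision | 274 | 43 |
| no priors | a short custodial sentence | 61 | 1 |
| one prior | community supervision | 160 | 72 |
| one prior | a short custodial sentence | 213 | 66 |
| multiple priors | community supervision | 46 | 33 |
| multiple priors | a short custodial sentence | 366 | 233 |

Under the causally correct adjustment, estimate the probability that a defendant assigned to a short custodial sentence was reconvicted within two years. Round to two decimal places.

The stratified and pooled comparisons disagree (a short custodial sentence wins within each prior-record length; community supervision wins overall), so the answer turns on the causal role of prior-record length.
The imbalance in prior-record length arose from how defendants were allocated, not from anything the disposition did; and prior-record length independently affects the outcome. The pooled gap is confounded — condition on prior-record length.
Standardising a short custodial sentence to the population prior-record length mix: 0.299·1/61 + 0.333·66/213 + 0.368·233/366 = 0.342.

0.34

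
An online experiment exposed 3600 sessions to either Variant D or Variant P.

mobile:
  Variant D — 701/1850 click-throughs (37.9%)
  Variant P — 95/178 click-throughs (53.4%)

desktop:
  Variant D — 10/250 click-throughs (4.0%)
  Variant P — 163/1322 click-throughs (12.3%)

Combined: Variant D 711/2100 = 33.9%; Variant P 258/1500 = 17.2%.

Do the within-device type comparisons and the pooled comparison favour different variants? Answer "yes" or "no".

yes

Within each device type level (mobile 37.9% vs 53.4%; desktop 4.0% vs 12.3%), Variant P has the higher rate every time. Pooled: 33.9% vs 17.2% — Variant D has the higher rate overall. The two comparisons disagree.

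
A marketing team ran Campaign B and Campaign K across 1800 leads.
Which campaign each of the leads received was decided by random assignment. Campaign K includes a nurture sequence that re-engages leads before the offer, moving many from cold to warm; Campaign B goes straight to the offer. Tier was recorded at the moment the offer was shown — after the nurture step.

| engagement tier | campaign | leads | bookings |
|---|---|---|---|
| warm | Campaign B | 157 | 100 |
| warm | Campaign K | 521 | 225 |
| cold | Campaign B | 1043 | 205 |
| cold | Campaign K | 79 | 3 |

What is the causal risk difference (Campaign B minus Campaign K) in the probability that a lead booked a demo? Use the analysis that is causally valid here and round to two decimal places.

-0.13

The stratified and pooled comparisons disagree (Campaign B wins within each engagement tier; Campaign K wins overall), so the answer turns on the causal role of engagement tier.
The distribution of engagement tier is itself part of what the campaign does — it is an intermediate outcome. Holding it fixed would remove that part of the effect; the total effect is the pooled difference.
The causal difference is the pooled difference: 0.254 − 0.380 = -0.126.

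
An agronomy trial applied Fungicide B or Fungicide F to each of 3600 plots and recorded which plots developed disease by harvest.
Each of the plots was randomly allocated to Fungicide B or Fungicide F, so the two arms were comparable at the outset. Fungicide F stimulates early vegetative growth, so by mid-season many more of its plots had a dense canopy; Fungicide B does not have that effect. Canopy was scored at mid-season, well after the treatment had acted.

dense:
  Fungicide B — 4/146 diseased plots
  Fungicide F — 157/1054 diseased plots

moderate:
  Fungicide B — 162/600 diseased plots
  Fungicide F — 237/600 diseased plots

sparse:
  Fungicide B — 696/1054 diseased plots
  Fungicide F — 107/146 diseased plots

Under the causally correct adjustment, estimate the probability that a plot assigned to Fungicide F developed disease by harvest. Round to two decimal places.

0.28

Stratifying would compare fungicides among plots the fungicides themselves sorted into mid-season canopy groups — a form of selection on an intermediate. The unconditioned pooled rates give the total causal effect.
So P(outcome | do(Fungicide F)) is just the pooled rate for Fungicide F: 501/1800 = 0.278.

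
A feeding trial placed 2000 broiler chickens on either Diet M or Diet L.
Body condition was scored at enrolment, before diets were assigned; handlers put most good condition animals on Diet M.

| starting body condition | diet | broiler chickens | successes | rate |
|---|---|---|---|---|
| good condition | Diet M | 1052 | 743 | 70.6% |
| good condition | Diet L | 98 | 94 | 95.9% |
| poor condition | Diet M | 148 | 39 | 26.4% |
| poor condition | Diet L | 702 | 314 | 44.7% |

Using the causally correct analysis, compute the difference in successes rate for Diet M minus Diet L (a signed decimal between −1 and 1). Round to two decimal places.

-0.22

The stratified and pooled comparisons disagree (Diet L wins within each starting body condition; Diet M wins overall), so the answer turns on the causal role of starting body condition.
Starting body condition differs across diets for reasons unrelated to any effect of the diet itself, and it separately predicts the outcome — a classic confounder. We must compare within starting body condition levels.
Adjusting over the population distribution of starting body condition: 0.575·(0.706−0.959) + 0.425·(0.264−0.447) = -0.224.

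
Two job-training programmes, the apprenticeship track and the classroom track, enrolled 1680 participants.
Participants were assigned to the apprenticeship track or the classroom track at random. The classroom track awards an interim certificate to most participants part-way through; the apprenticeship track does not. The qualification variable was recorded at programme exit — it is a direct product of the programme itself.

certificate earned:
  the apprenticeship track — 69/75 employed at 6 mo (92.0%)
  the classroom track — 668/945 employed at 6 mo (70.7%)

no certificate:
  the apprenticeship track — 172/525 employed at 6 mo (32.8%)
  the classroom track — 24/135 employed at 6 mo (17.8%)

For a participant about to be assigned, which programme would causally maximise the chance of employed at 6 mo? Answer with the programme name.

the classroom track

Qualification attained during the programme is downstream of the programme. One should not condition on a consequence of treatment, so the overall rates are the right comparison.
Pooled: the apprenticeship track 40.2% vs the classroom track 64.1%; the classroom track is higher overall.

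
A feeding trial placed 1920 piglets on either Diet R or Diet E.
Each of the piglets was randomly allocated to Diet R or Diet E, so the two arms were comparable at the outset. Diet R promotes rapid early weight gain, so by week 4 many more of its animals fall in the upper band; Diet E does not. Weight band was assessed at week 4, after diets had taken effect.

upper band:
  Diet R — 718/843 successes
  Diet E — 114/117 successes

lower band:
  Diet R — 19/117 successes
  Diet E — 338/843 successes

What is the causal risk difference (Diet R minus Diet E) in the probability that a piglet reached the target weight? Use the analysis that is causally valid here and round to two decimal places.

+0.30

Diet E is higher inside every week-4 weight band stratum but Diet R is higher in aggregate. Whether to stratify depends on how week-4 weight band relates to the diet.
Week-4 weight band is recorded after the diet and is itself shifted by it — it sits on the causal path from diet to outcome. Conditioning on a mediator would strip out part of the effect we want; the pooled comparison gives the total causal effect.
The causal difference is the pooled difference: 0.768 − 0.471 = +0.297.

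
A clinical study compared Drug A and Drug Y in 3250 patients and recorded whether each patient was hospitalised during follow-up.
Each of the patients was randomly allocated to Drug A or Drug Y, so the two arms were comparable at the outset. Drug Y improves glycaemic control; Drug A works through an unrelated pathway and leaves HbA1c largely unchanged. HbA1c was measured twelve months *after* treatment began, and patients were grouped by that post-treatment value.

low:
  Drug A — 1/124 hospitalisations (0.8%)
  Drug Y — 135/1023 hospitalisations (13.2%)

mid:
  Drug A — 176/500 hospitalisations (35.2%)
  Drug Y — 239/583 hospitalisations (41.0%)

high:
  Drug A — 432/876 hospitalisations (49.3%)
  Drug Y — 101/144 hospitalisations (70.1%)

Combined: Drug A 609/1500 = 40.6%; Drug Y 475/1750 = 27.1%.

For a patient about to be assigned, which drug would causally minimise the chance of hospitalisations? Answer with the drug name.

Drug Y

The HbA1c-specific comparison favours Drug A throughout, but the pooled figures favour Drug Y. The question is whether to condition on HbA1c.
HbA1c is recorded after the drug and is itself shifted by it — it sits on the causal path from drug to outcome. Conditioning on a mediator would strip out part of the effect we want; the pooled comparison gives the total causal effect.
Pooled: Drug A 40.6% vs Drug Y 27.1%; Drug Y is lower overall.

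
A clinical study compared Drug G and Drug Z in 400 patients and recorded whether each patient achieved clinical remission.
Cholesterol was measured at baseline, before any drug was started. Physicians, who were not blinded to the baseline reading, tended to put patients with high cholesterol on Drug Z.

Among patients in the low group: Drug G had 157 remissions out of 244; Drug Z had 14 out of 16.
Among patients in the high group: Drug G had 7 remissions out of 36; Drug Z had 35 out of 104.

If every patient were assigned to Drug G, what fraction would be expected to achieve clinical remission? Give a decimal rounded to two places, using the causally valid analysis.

0.49

Cholesterol is set before the drug has any effect — it is not caused by the drug — and it independently drives the outcome. That makes it a confounder, so the causal comparison is within cholesterol levels.
Standardising Drug G to the population cholesterol mix: 0.650·157/244 + 0.350·7/36 = 0.486.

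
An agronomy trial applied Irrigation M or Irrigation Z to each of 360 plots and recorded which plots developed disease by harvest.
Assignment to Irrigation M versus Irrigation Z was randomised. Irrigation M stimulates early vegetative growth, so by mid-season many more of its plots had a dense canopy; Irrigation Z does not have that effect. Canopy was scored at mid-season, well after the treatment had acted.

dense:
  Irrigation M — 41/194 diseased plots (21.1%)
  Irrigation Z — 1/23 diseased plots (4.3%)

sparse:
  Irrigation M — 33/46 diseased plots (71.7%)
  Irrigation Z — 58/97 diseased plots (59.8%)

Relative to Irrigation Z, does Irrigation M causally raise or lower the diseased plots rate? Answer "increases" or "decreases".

decreases

The stratified and pooled comparisons disagree (Irrigation Z wins within each mid-season canopy; Irrigation M wins overall), so the answer turns on the causal role of mid-season canopy.
Mid-season canopy is downstream of the irrigation. One should not condition on a consequence of treatment, so the overall rates are the right comparison.
Pooled: Irrigation M 30.8% vs Irrigation Z 49.2%; Irrigation M is lower overall.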